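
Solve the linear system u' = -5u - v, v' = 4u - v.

Coefficient matrix A = [[-5, -1], [4, -1]].
Characteristic polynomial det(A - λI) = λ^2 + 6λ + 9 = 0.
Single eigenvalue λ = -3 with algebraic multiplicity 2.
Eigenvector v = (-1,2); generalized eigenvector w with (A-λI)w=v is (1,-1).
General solution: e^(-3t)[C_1·v + C_2·(t·v + w)].

u(t) = -C_1e^(-3t) - C_2te^(-3t) + C_2e^(-3t), v(t) = 2C_1e^(-3t) + 2C_2te^(-3t) - C_2e^(-3t)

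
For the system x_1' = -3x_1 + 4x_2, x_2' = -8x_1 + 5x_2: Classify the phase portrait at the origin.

A = [[-3,4],[-8,5]]; det(A-λI) = λ^2 - 2λ + 17.
λ = 1 ± 4i: positive real part.

unstable spiral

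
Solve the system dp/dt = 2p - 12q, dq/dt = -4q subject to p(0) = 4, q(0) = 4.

p(t) = -4e^(2t) + 8e^(-4t), q(t) = 4e^(-4t)

Coefficient matrix A = [[2, -12], [0, -4]].
Characteristic polynomial det(A - λI) = λ^2 + 2λ - 8 = 0.
Eigenvalues λ = 2, -4.
For λ=2: (A-λI) row 1 is [0, -12], so an eigenvector is (-1, 0).
For λ=-4: (A-λI) row 1 is [6, -12], so an eigenvector is (-2, -1).
General solution: C_1e^(2t)(-1,0) + C_2e^(-4t)(-2,-1).
Applying p(0)=4, q(0)=4 gives C_1=4, C_2=-4.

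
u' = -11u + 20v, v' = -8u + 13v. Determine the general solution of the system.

Coefficient matrix A = [[-11, 20], [-8, 13]].
Characteristic polynomial det(A - λI) = λ^2 - 2λ + 17 = 0.
Eigenvalues λ = 1 ± 4i (complex conjugate pair).
For λ=1+4i: an eigenvector is (2,1) - i(-1,-1) = (2 + i, 1 + i).
A real fundamental pair from Re and Im of e^((1+4i)t)v: X_1 = e^(t)(cos(4t)·(2,1) + sin(4t)·(-1,-1)), X_2 = e^(t)(sin(4t)·(2,1) - cos(4t)·(-1,-1)).
General solution: C_1X_1 + C_2X_2.

u(t) = -C_1e^(t)sin(4t) + 2C_1e^(t)cos(4t) + 2C_2e^(t)sin(4t) + C_2e^(t)cos(4t), v(t) = -C_1e^(t)sin(4t) + C_1e^(t)cos(4t) + C_2e^(t)sin(4t) + C_2e^(t)cos(4t)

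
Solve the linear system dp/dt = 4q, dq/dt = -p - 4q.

Coefficient matrix A = [[0, 4], [-1, -4]].
Characteristic polynomial det(A - λI) = λ^2 + 4λ + 4 = 0.
Single eigenvalue λ = -2 with algebraic multiplicity 2.
Eigenvector v = (2,-1); generalized eigenvector w with (A-λI)w=v is (-3,2).
General solution: e^(-2t)[K_1·v + K_2·(t·v + w)].

p(t) = 2K_1e^(-2t) + 2K_2te^(-2t) - 3K_2e^(-2t), q(t) = -K_1e^(-2t) - K_2te^(-2t) + 2K_2e^(-2t)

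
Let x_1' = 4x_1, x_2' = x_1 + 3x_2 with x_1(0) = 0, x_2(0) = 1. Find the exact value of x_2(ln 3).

A = [[4,0],[1,3]]; eigenvalues λ = 4, 3.
Eigenvectors: (1,1) for λ=4, (0,-1) for λ=3.
From the initial condition, c_1 = 0, c_2 = -1.
x_2(ln 3) = (0)(3^4)(1) + (-1)(3^3)(-1) = 27.

27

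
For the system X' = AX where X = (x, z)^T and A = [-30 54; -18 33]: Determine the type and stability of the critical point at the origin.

saddle

A = [[-30,54],[-18,33]]; det(A-λI) = λ^2 - 3λ - 18.
λ = 6, -3: opposite signs.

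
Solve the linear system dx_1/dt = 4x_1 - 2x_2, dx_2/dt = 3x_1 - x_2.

Coefficient matrix A = [[4, -2], [3, -1]].
Characteristic polynomial det(A - λI) = λ^2 - 3λ + 2 = 0.
Eigenvalues λ = 2, 1.
For λ=2: (A-λI) row 1 is [2, -2], so an eigenvector is (1, 1).
For λ=1: (A-λI) row 1 is [3, -2], so an eigenvector is (2, 3).
General solution: c_1e^(2t)(1,1) + c_2e^(t)(2,3).

x_1(t) = c_1e^(2t) + 2c_2e^(t), x_2(t) = c_1e^(2t) + 3c_2e^(t)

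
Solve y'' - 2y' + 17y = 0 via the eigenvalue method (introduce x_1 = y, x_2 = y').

y(t) = c_1e^(t)cos(4t) + c_2e^(t)sin(4t)

Let x_1 = y, x_2 = y'. Then x_1' = x_2 and x_2' = -17x_1 + 2x_2.
A = [[0,1],[-17,2]]; det(A-λI) = λ^2 - 2λ + 17.
Eigenvalues λ = 1 ± 4i.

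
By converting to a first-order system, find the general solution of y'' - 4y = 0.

Let x_1 = y, x_2 = y'. Then x_1' = x_2 and x_2' = 4x_1.
A = [[0,1],[4,0]]; det(A-λI) = λ^2 - 4.
Eigenvalues λ = -2, 2 with eigenvectors (1,-2), (1,2).

y(t) = c_1e^(-2t) + c_2e^(2t)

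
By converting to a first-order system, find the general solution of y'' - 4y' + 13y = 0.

Let x_1 = y, x_2 = y'. Then x_1' = x_2 and x_2' = -13x_1 + 4x_2.
A = [[0,1],[-13,4]]; det(A-λI) = λ^2 - 4λ + 13.
Eigenvalues λ = 2 ± 3i.

y(t) = C_1e^(2t)cos(3t) + C_2e^(2t)sin(3t)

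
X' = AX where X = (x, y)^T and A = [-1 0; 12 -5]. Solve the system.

Coefficient matrix A = [[-1, 0], [12, -5]].
Characteristic polynomial det(A - λI) = λ^2 + 6λ + 5 = 0.
Eigenvalues λ = -5, -1.
For λ=-5: (A-λI) row 1 is [4, 0], so an eigenvector is (0, 1).
For λ=-1: (A-λI) row 2 is [12, -4], so an eigenvector is (1, 3).
General solution: K_1e^(-5t)(0,1) + K_2e^(-t)(1,3).

x(t) = K_2e^(-t), y(t) = K_1e^(-5t) + 3K_2e^(-t)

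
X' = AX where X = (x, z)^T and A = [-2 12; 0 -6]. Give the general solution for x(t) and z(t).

Coefficient matrix A = [[-2, 12], [0, -6]].
Characteristic polynomial det(A - λI) = λ^2 + 8λ + 12 = 0.
Eigenvalues λ = -2, -6.
For λ=-2: (A-λI) row 1 is [0, 12], so an eigenvector is (-1, 0).
For λ=-6: (A-λI) row 1 is [4, 12], so an eigenvector is (3, -1).
General solution: C_1e^(-2t)(-1,0) + C_2e^(-6t)(3,-1).

x(t) = -C_1e^(-2t) + 3C_2e^(-6t), z(t) = -C_2e^(-6t)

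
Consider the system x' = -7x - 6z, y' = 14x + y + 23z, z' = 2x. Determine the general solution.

x(t) = -2C_1e^(-4t) - 3C_3e^(-3t), y(t) = C_1e^(-4t) + C_2e^(t) - C_3e^(-3t), z(t) = C_1e^(-4t) + 2C_3e^(-3t)

Coefficient matrix A = [[-7, 0, -6], [14, 1, 23], [2, 0, 0]].
det(A - λI) = 0 gives eigenvalues λ = -4, 1, -3.
For λ=-4: eigenvector (-2,1,1).
For λ=1: eigenvector (0,1,0).
For λ=-3: eigenvector (-3,-1,2).
General solution: C_1e^(-4t)(-2,1,1) + C_2e^(t)(0,1,0) + C_3e^(-3t)(-3,-1,2).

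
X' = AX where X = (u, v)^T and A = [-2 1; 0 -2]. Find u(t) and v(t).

Coefficient matrix A = [[-2, 1], [0, -2]].
Characteristic polynomial det(A - λI) = λ^2 + 4λ + 4 = 0.
Single eigenvalue λ = -2 with algebraic multiplicity 2.
Eigenvector v = (-1,0); generalized eigenvector w with (A-λI)w=v is (-2,-1).
General solution: e^(-2t)[K_1·v + K_2·(t·v + w)].

u(t) = -K_1e^(-2t) - K_2te^(-2t) - 2K_2e^(-2t), v(t) = -K_2e^(-2t)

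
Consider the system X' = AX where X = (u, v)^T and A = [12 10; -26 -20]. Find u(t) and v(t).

Coefficient matrix A = [[12, 10], [-26, -20]].
Characteristic polynomial det(A - λI) = λ^2 + 8λ + 20 = 0.
Eigenvalues λ = -4 ± 2i (complex conjugate pair).
For λ=-4+2i: an eigenvector is (1,-2) - i(-2,3) = (1 + 2i, -2 - 3i).
A real fundamental pair from Re and Im of e^((-4+2i)t)v: X_1 = e^(-4t)(cos(2t)·(1,-2) + sin(2t)·(-2,3)), X_2 = e^(-4t)(sin(2t)·(1,-2) - cos(2t)·(-2,3)).
General solution: c_1X_1 + c_2X_2.

u(t) = -2c_1e^(-4t)sin(2t) + c_1e^(-4t)cos(2t) + c_2e^(-4t)sin(2t) + 2c_2e^(-4t)cos(2t), v(t) = 3c_1e^(-4t)sin(2t) - 2c_1e^(-4t)cos(2t) - 2c_2e^(-4t)sin(2t) - 3c_2e^(-4t)cos(2t)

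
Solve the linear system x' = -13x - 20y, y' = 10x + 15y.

Coefficient matrix A = [[-13, -20], [10, 15]].
Characteristic polynomial det(A - λI) = λ^2 - 2λ + 5 = 0.
Eigenvalues λ = 1 ± 2i (complex conjugate pair).
For λ=1+2i: an eigenvector is (-1,1) - i(-3,2) = (-1 + 3i, 1 - 2i).
A real fundamental pair from Re and Im of e^((1+2i)t)v: X_1 = e^(t)(cos(2t)·(-1,1) + sin(2t)·(-3,2)), X_2 = e^(t)(sin(2t)·(-1,1) - cos(2t)·(-3,2)).
General solution: c_1X_1 + c_2X_2.

x(t) = -3c_1e^(t)sin(2t) - c_1e^(t)cos(2t) - c_2e^(t)sin(2t) + 3c_2e^(t)cos(2t), y(t) = 2c_1e^(t)sin(2t) + c_1e^(t)cos(2t) + c_2e^(t)sin(2t) - 2c_2e^(t)cos(2t)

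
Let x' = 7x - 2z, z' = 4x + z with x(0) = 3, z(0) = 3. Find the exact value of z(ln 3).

729

A = [[7,-2],[4,1]]; eigenvalues λ = 5, 3.
Eigenvectors: (1,1) for λ=5, (-1,-2) for λ=3.
From the initial condition, c_1 = 3, c_2 = 0.
z(ln 3) = (3)(3^5)(1) + (0)(3^3)(-2) = 729.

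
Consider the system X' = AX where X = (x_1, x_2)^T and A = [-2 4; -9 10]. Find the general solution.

Coefficient matrix A = [[-2, 4], [-9, 10]].
Characteristic polynomial det(A - λI) = λ^2 - 8λ + 16 = 0.
Single eigenvalue λ = 4 with algebraic multiplicity 2.
Eigenvector v = (-2,-3); generalized eigenvector w with (A-λI)w=v is (1,1).
General solution: e^(4t)[K_1·v + K_2·(t·v + w)].

x_1(t) = -2K_1e^(4t) - 2K_2te^(4t) + K_2e^(4t), x_2(t) = -3K_1e^(4t) - 3K_2te^(4t) + K_2e^(4t)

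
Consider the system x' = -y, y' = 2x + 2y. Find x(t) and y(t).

x(t) = C_1e^(t)cos(t) + C_2e^(t)sin(t), y(t) = C_1e^(t)sin(t) - C_1e^(t)cos(t) - C_2e^(t)sin(t) - C_2e^(t)cos(t)

Coefficient matrix A = [[0, -1], [2, 2]].
Characteristic polynomial det(A - λI) = λ^2 - 2λ + 2 = 0.
Eigenvalues λ = 1 ± i (complex conjugate pair).
For λ=1+i: an eigenvector is (1,-1) - i(0,1) = (1, -1 - i).
A real fundamental pair from Re and Im of e^((1+i)t)v: X_1 = e^(t)(cos(t)·(1,-1) + sin(t)·(0,1)), X_2 = e^(t)(sin(t)·(1,-1) - cos(t)·(0,1)).
General solution: C_1X_1 + C_2X_2.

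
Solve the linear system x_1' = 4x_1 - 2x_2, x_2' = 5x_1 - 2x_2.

Coefficient matrix A = [[4, -2], [5, -2]].
Characteristic polynomial det(A - λI) = λ^2 - 2λ + 2 = 0.
Eigenvalues λ = 1 ± i (complex conjugate pair).
For λ=1+i: an eigenvector is (-1,-1) - i(-1,-2) = (-1 + i, -1 + 2i).
A real fundamental pair from Re and Im of e^((1+i)t)v: X_1 = e^(t)(cos(t)·(-1,-1) + sin(t)·(-1,-2)), X_2 = e^(t)(sin(t)·(-1,-1) - cos(t)·(-1,-2)).
General solution: C_1X_1 + C_2X_2.

x_1(t) = -C_1e^(t)sin(t) - C_1e^(t)cos(t) - C_2e^(t)sin(t) + C_2e^(t)cos(t), x_2(t) = -2C_1e^(t)sin(t) - C_1e^(t)cos(t) - C_2e^(t)sin(t) + 2C_2e^(t)cos(t)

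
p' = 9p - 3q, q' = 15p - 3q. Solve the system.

Coefficient matrix A = [[9, -3], [15, -3]].
Characteristic polynomial det(A - λI) = λ^2 - 6λ + 18 = 0.
Eigenvalues λ = 3 ± 3i (complex conjugate pair).
For λ=3+3i: an eigenvector is (0,-1) - i(1,2) = (0 - i, -1 - 2i).
A real fundamental pair from Re and Im of e^((3+3i)t)v: X_1 = e^(3t)(cos(3t)·(0,-1) + sin(3t)·(1,2)), X_2 = e^(3t)(sin(3t)·(0,-1) - cos(3t)·(1,2)).
General solution: c_1X_1 + c_2X_2.

p(t) = c_1e^(3t)sin(3t) - c_2e^(3t)cos(3t), q(t) = 2c_1e^(3t)sin(3t) - c_1e^(3t)cos(3t) - c_2e^(3t)sin(3t) - 2c_2e^(3t)cos(3t)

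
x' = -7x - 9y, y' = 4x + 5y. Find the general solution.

x(t) = -3c_1e^(-t) - 3c_2te^(-t) + 2c_2e^(-t), y(t) = 2c_1e^(-t) + 2c_2te^(-t) - c_2e^(-t)

Coefficient matrix A = [[-7, -9], [4, 5]].
Characteristic polynomial det(A - λI) = λ^2 + 2λ + 1 = 0.
Single eigenvalue λ = -1 with algebraic multiplicity 2.
Eigenvector v = (-3,2); generalized eigenvector w with (A-λI)w=v is (2,-1).
General solution: e^(-t)[c_1·v + c_2·(t·v + w)].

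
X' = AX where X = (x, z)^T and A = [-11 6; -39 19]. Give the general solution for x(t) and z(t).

Coefficient matrix A = [[-11, 6], [-39, 19]].
Characteristic polynomial det(A - λI) = λ^2 - 8λ + 25 = 0.
Eigenvalues λ = 4 ± 3i (complex conjugate pair).
For λ=4+3i: an eigenvector is (1,2) - i(-1,-3) = (1 + i, 2 + 3i).
A real fundamental pair from Re and Im of e^((4+3i)t)v: X_1 = e^(4t)(cos(3t)·(1,2) + sin(3t)·(-1,-3)), X_2 = e^(4t)(sin(3t)·(1,2) - cos(3t)·(-1,-3)).
General solution: K_1X_1 + K_2X_2.

x(t) = -K_1e^(4t)sin(3t) + K_1e^(4t)cos(3t) + K_2e^(4t)sin(3t) + K_2e^(4t)cos(3t), z(t) = -3K_1e^(4t)sin(3t) + 2K_1e^(4t)cos(3t) + 2K_2e^(4t)sin(3t) + 3K_2e^(4t)cos(3t)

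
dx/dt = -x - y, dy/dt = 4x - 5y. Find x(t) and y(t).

Coefficient matrix A = [[-1, -1], [4, -5]].
Characteristic polynomial det(A - λI) = λ^2 + 6λ + 9 = 0.
Single eigenvalue λ = -3 with algebraic multiplicity 2.
Eigenvector v = (-1,-2); generalized eigenvector w with (A-λI)w=v is (-2,-3).
General solution: e^(-3t)[C_1·v + C_2·(t·v + w)].

x(t) = -C_1e^(-3t) - C_2te^(-3t) - 2C_2e^(-3t), y(t) = -2C_1e^(-3t) - 2C_2te^(-3t) - 3C_2e^(-3t)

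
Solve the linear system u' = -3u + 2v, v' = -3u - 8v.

u(t) = -K_1e^(-5t) + 2K_2e^(-6t), v(t) = K_1e^(-5t) - 3K_2e^(-6t)

Coefficient matrix A = [[-3, 2], [-3, -8]].
Characteristic polynomial det(A - λI) = λ^2 + 11λ + 30 = 0.
Eigenvalues λ = -5, -6.
For λ=-5: (A-λI) row 1 is [2, 2], so an eigenvector is (-1, 1).
For λ=-6: (A-λI) row 1 is [3, 2], so an eigenvector is (2, -3).
General solution: K_1e^(-5t)(-1,1) + K_2e^(-6t)(2,-3).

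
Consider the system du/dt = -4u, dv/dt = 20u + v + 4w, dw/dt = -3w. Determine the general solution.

Coefficient matrix A = [[-4, 0, 0], [20, 1, 4], [0, 0, -3]].
det(A - λI) = 0 gives eigenvalues λ = -3, 1, -4.
For λ=-3: eigenvector (0,-1,1).
For λ=1: eigenvector (0,1,0).
For λ=-4: eigenvector (1,-4,0).
General solution: c_1e^(-3t)(0,-1,1) + c_2e^(t)(0,1,0) + c_3e^(-4t)(1,-4,0).

u(t) = c_3e^(-4t), v(t) = -c_1e^(-3t) + c_2e^(t) - 4c_3e^(-4t), w(t) = c_1e^(-3t)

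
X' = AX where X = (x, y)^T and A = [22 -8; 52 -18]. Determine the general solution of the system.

x(t) = -c_1e^(2t)sin(4t) + c_1e^(2t)cos(4t) + c_2e^(2t)sin(4t) + c_2e^(2t)cos(4t), y(t) = -2c_1e^(2t)sin(4t) + 3c_1e^(2t)cos(4t) + 3c_2e^(2t)sin(4t) + 2c_2e^(2t)cos(4t)

Coefficient matrix A = [[22, -8], [52, -18]].
Characteristic polynomial det(A - λI) = λ^2 - 4λ + 20 = 0.
Eigenvalues λ = 2 ± 4i (complex conjugate pair).
For λ=2+4i: an eigenvector is (1,3) - i(-1,-2) = (1 + i, 3 + 2i).
A real fundamental pair from Re and Im of e^((2+4i)t)v: X_1 = e^(2t)(cos(4t)·(1,3) + sin(4t)·(-1,-2)), X_2 = e^(2t)(sin(4t)·(1,3) - cos(4t)·(-1,-2)).
General solution: c_1X_1 + c_2X_2.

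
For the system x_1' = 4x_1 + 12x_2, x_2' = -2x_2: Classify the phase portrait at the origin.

A = [[4,12],[0,-2]]; det(A-λI) = λ^2 - 2λ - 8.
λ = -2, 4: opposite signs.

saddle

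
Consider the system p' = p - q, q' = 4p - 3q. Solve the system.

p(t) = -C_1e^(-t) - C_2te^(-t) - 2C_2e^(-t), q(t) = -2C_1e^(-t) - 2C_2te^(-t) - 3C_2e^(-t)

Coefficient matrix A = [[1, -1], [4, -3]].
Characteristic polynomial det(A - λI) = λ^2 + 2λ + 1 = 0.
Single eigenvalue λ = -1 with algebraic multiplicity 2.
Eigenvector v = (-1,-2); generalized eigenvector w with (A-λI)w=v is (-2,-3).
General solution: e^(-t)[C_1·v + C_2·(t·v + w)].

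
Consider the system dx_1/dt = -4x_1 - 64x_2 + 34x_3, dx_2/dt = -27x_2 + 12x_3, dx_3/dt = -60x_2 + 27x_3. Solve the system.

Coefficient matrix A = [[-4, -64, 34], [0, -27, 12], [0, -60, 27]].
det(A - λI) = 0 gives eigenvalues λ = -3, -4, 3.
For λ=-3: eigenvector (4,1,2).
For λ=-4: eigenvector (1,0,0).
For λ=3: eigenvector (6,2,5).
General solution: K_1e^(-3t)(4,1,2) + K_2e^(-4t)(1,0,0) + K_3e^(3t)(6,2,5).

x_1(t) = 4K_1e^(-3t) + K_2e^(-4t) + 6K_3e^(3t), x_2(t) = K_1e^(-3t) + 2K_3e^(3t), x_3(t) = 2K_1e^(-3t) + 5K_3e^(3t)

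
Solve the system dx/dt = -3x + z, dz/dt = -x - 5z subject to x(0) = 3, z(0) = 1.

Coefficient matrix A = [[-3, 1], [-1, -5]].
Characteristic polynomial det(A - λI) = λ^2 + 8λ + 16 = 0.
Single eigenvalue λ = -4 with algebraic multiplicity 2.
Eigenvector v = (-1,1); generalized eigenvector w with (A-λI)w=v is (-2,1).
General solution: e^(-4t)[c_1·v + c_2·(t·v + w)].
Applying x(0)=3, z(0)=1 gives c_1=5, c_2=-4.

x(t) = 4te^(-4t) + 3e^(-4t), z(t) = -4te^(-4t) + e^(-4t)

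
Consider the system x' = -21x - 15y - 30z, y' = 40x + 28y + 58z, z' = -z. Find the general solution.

x(t) = -3K_1e^(4t) - 5K_3e^(3t), y(t) = 5K_1e^(4t) - 2K_2e^(-t) + 8K_3e^(3t), z(t) = K_2e^(-t)

Coefficient matrix A = [[-21, -15, -30], [40, 28, 58], [0, 0, -1]].
det(A - λI) = 0 gives eigenvalues λ = 4, -1, 3.
For λ=4: eigenvector (-3,5,0).
For λ=-1: eigenvector (0,-2,1).
For λ=3: eigenvector (-5,8,0).
General solution: K_1e^(4t)(-3,5,0) + K_2e^(-t)(0,-2,1) + K_3e^(3t)(-5,8,0).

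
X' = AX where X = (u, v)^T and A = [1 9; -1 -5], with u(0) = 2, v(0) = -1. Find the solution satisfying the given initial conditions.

Coefficient matrix A = [[1, 9], [-1, -5]].
Characteristic polynomial det(A - λI) = λ^2 + 4λ + 4 = 0.
Single eigenvalue λ = -2 with algebraic multiplicity 2.
Eigenvector v = (3,-1); generalized eigenvector w with (A-λI)w=v is (-2,1).
General solution: e^(-2t)[K_1·v + K_2·(t·v + w)].
Applying u(0)=2, v(0)=-1 gives K_1=0, K_2=-1.

u(t) = -3te^(-2t) + 2e^(-2t), v(t) = te^(-2t) - e^(-2t)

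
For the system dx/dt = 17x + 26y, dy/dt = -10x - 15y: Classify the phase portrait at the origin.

unstable spiral

A = [[17,26],[-10,-15]]; det(A-λI) = λ^2 - 2λ + 5.
λ = 1 ± 2i: positive real part.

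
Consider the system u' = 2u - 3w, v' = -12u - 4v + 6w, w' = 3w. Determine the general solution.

Coefficient matrix A = [[2, 0, -3], [-12, -4, 6], [0, 0, 3]].
det(A - λI) = 0 gives eigenvalues λ = 2, -4, 3.
For λ=2: eigenvector (1,-2,0).
For λ=-4: eigenvector (0,1,0).
For λ=3: eigenvector (-3,6,1).
General solution: C_1e^(2t)(1,-2,0) + C_2e^(-4t)(0,1,0) + C_3e^(3t)(-3,6,1).

u(t) = C_1e^(2t) - 3C_3e^(3t), v(t) = -2C_1e^(2t) + C_2e^(-4t) + 6C_3e^(3t), w(t) = C_3e^(3t)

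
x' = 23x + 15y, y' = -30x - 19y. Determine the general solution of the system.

x(t) = c_1e^(2t)sin(3t) - 2c_1e^(2t)cos(3t) - 2c_2e^(2t)sin(3t) - c_2e^(2t)cos(3t), y(t) = -c_1e^(2t)sin(3t) + 3c_1e^(2t)cos(3t) + 3c_2e^(2t)sin(3t) + c_2e^(2t)cos(3t)

Coefficient matrix A = [[23, 15], [-30, -19]].
Characteristic polynomial det(A - λI) = λ^2 - 4λ + 13 = 0.
Eigenvalues λ = 2 ± 3i (complex conjugate pair).
For λ=2+3i: an eigenvector is (-2,3) - i(1,-1) = (-2 - i, 3 + i).
A real fundamental pair from Re and Im of e^((2+3i)t)v: X_1 = e^(2t)(cos(3t)·(-2,3) + sin(3t)·(1,-1)), X_2 = e^(2t)(sin(3t)·(-2,3) - cos(3t)·(1,-1)).
General solution: c_1X_1 + c_2X_2.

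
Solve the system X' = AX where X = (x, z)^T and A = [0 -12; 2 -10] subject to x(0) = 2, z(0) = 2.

x(t) = -6e^(-4t) + 8e^(-6t), z(t) = -2e^(-4t) + 4e^(-6t)

Coefficient matrix A = [[0, -12], [2, -10]].
Characteristic polynomial det(A - λI) = λ^2 + 10λ + 24 = 0.
Eigenvalues λ = -6, -4.
For λ=-6: (A-λI) row 1 is [6, -12], so an eigenvector is (-2, -1).
For λ=-4: (A-λI) row 1 is [4, -12], so an eigenvector is (3, 1).
General solution: K_1e^(-6t)(-2,-1) + K_2e^(-4t)(3,1).
Applying x(0)=2, z(0)=2 gives K_1=-4, K_2=-2.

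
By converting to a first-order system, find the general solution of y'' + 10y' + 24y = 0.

Let x_1 = y, x_2 = y'. Then x_1' = x_2 and x_2' = -24x_1 - 10x_2.
A = [[0,1],[-24,-10]]; det(A-λI) = λ^2 + 10λ + 24.
Eigenvalues λ = -4, -6 with eigenvectors (1,-4), (1,-6).

y(t) = K_1e^(-4t) + K_2e^(-6t)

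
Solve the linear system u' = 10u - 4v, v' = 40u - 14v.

u(t) = -C_1e^(-2t)cos(4t) - C_2e^(-2t)sin(4t), v(t) = -C_1e^(-2t)sin(4t) - 3C_1e^(-2t)cos(4t) - 3C_2e^(-2t)sin(4t) + C_2e^(-2t)cos(4t)

Coefficient matrix A = [[10, -4], [40, -14]].
Characteristic polynomial det(A - λI) = λ^2 + 4λ + 20 = 0.
Eigenvalues λ = -2 ± 4i (complex conjugate pair).
For λ=-2+4i: an eigenvector is (-1,-3) - i(0,-1) = (-1, -3 + i).
A real fundamental pair from Re and Im of e^((-2+4i)t)v: X_1 = e^(-2t)(cos(4t)·(-1,-3) + sin(4t)·(0,-1)), X_2 = e^(-2t)(sin(4t)·(-1,-3) - cos(4t)·(0,-1)).
General solution: C_1X_1 + C_2X_2.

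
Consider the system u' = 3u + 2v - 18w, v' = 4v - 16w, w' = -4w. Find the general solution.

Coefficient matrix A = [[3, 2, -18], [0, 4, -16], [0, 0, -4]].
det(A - λI) = 0 gives eigenvalues λ = 3, 4, -4.
For λ=3: eigenvector (1,0,0).
For λ=4: eigenvector (2,1,0).
For λ=-4: eigenvector (2,2,1).
General solution: C_1e^(3t)(1,0,0) + C_2e^(4t)(2,1,0) + C_3e^(-4t)(2,2,1).

u(t) = C_1e^(3t) + 2C_2e^(4t) + 2C_3e^(-4t), v(t) = C_2e^(4t) + 2C_3e^(-4t), w(t) = C_3e^(-4t)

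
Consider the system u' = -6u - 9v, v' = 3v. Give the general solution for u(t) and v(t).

u(t) = c_1e^(3t) + c_2e^(-6t), v(t) = -c_1e^(3t)

Coefficient matrix A = [[-6, -9], [0, 3]].
Characteristic polynomial det(A - λI) = λ^2 + 3λ - 18 = 0.
Eigenvalues λ = 3, -6.
For λ=3: (A-λI) row 1 is [-9, -9], so an eigenvector is (1, -1).
For λ=-6: (A-λI) row 1 is [0, -9], so an eigenvector is (1, 0).
General solution: c_1e^(3t)(1,-1) + c_2e^(-6t)(1,0).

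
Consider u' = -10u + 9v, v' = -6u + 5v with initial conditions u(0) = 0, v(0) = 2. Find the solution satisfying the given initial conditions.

Coefficient matrix A = [[-10, 9], [-6, 5]].
Characteristic polynomial det(A - λI) = λ^2 + 5λ + 4 = 0.
Eigenvalues λ = -1, -4.
For λ=-1: (A-λI) row 1 is [-9, 9], so an eigenvector is (1, 1).
For λ=-4: (A-λI) row 1 is [-6, 9], so an eigenvector is (3, 2).
General solution: K_1e^(-t)(1,1) + K_2e^(-4t)(3,2).
Applying u(0)=0, v(0)=2 gives K_1=6, K_2=-2.

u(t) = 6e^(-t) - 6e^(-4t), v(t) = 6e^(-t) - 4e^(-4t)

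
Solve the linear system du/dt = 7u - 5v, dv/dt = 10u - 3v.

Coefficient matrix A = [[7, -5], [10, -3]].
Characteristic polynomial det(A - λI) = λ^2 - 4λ + 29 = 0.
Eigenvalues λ = 2 ± 5i (complex conjugate pair).
For λ=2+5i: an eigenvector is (0,-1) - i(1,1) = (0 - i, -1 - i).
A real fundamental pair from Re and Im of e^((2+5i)t)v: X_1 = e^(2t)(cos(5t)·(0,-1) + sin(5t)·(1,1)), X_2 = e^(2t)(sin(5t)·(0,-1) - cos(5t)·(1,1)).
General solution: K_1X_1 + K_2X_2.

u(t) = K_1e^(2t)sin(5t) - K_2e^(2t)cos(5t), v(t) = K_1e^(2t)sin(5t) - K_1e^(2t)cos(5t) - K_2e^(2t)sin(5t) - K_2e^(2t)cos(5t)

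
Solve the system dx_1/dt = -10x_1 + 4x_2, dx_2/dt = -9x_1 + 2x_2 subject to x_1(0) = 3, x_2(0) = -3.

x_1(t) = -30te^(-4t) + 3e^(-4t), x_2(t) = -45te^(-4t) - 3e^(-4t)

Coefficient matrix A = [[-10, 4], [-9, 2]].
Characteristic polynomial det(A - λI) = λ^2 + 8λ + 16 = 0.
Single eigenvalue λ = -4 with algebraic multiplicity 2.
Eigenvector v = (-2,-3); generalized eigenvector w with (A-λI)w=v is (1,1).
General solution: e^(-4t)[C_1·v + C_2·(t·v + w)].
Applying x_1(0)=3, x_2(0)=-3 gives C_1=6, C_2=15.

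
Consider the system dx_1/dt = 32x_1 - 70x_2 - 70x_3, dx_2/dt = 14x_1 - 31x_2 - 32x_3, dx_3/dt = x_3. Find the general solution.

x_1(t) = 5K_1e^(4t) + 2K_2e^(-3t), x_2(t) = 2K_1e^(4t) + K_2e^(-3t) - K_3e^(t), x_3(t) = K_3e^(t)

Coefficient matrix A = [[32, -70, -70], [14, -31, -32], [0, 0, 1]].
det(A - λI) = 0 gives eigenvalues λ = 4, -3, 1.
For λ=4: eigenvector (5,2,0).
For λ=-3: eigenvector (2,1,0).
For λ=1: eigenvector (0,-1,1).
General solution: K_1e^(4t)(5,2,0) + K_2e^(-3t)(2,1,0) + K_3e^(t)(0,-1,1).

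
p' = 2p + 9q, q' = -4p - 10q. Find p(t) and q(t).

Coefficient matrix A = [[2, 9], [-4, -10]].
Characteristic polynomial det(A - λI) = λ^2 + 8λ + 16 = 0.
Single eigenvalue λ = -4 with algebraic multiplicity 2.
Eigenvector v = (3,-2); generalized eigenvector w with (A-λI)w=v is (2,-1).
General solution: e^(-4t)[C_1·v + C_2·(t·v + w)].

p(t) = 3C_1e^(-4t) + 3C_2te^(-4t) + 2C_2e^(-4t), q(t) = -2C_1e^(-4t) - 2C_2te^(-4t) - C_2e^(-4t)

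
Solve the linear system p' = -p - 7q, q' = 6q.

p(t) = -K_1e^(-t) + K_2e^(6t), q(t) = -K_2e^(6t)

Coefficient matrix A = [[-1, -7], [0, 6]].
Characteristic polynomial det(A - λI) = λ^2 - 5λ - 6 = 0.
Eigenvalues λ = -1, 6.
For λ=-1: (A-λI) row 1 is [0, -7], so an eigenvector is (-1, 0).
For λ=6: (A-λI) row 1 is [-7, -7], so an eigenvector is (1, -1).
General solution: K_1e^(-t)(-1,0) + K_2e^(6t)(1,-1).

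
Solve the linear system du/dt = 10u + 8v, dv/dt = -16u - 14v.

Coefficient matrix A = [[10, 8], [-16, -14]].
Characteristic polynomial det(A - λI) = λ^2 + 4λ - 12 = 0.
Eigenvalues λ = 2, -6.
For λ=2: (A-λI) row 1 is [8, 8], so an eigenvector is (1, -1).
For λ=-6: (A-λI) row 1 is [16, 8], so an eigenvector is (-1, 2).
General solution: C_1e^(2t)(1,-1) + C_2e^(-6t)(-1,2).

u(t) = C_1e^(2t) - C_2e^(-6t), v(t) = -C_1e^(2t) + 2C_2e^(-6t)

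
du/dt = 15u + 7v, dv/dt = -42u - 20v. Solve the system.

Coefficient matrix A = [[15, 7], [-42, -20]].
Characteristic polynomial det(A - λI) = λ^2 + 5λ - 6 = 0.
Eigenvalues λ = 1, -6.
For λ=1: (A-λI) row 1 is [14, 7], so an eigenvector is (1, -2).
For λ=-6: (A-λI) row 1 is [21, 7], so an eigenvector is (-1, 3).
General solution: c_1e^(t)(1,-2) + c_2e^(-6t)(-1,3).

u(t) = c_1e^(t) - c_2e^(-6t), v(t) = -2c_1e^(t) + 3c_2e^(-6t)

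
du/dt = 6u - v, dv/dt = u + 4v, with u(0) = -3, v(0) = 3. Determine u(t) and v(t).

Coefficient matrix A = [[6, -1], [1, 4]].
Characteristic polynomial det(A - λI) = λ^2 - 10λ + 25 = 0.
Single eigenvalue λ = 5 with algebraic multiplicity 2.
Eigenvector v = (-1,-1); generalized eigenvector w with (A-λI)w=v is (1,2).
General solution: e^(5t)[C_1·v + C_2·(t·v + w)].
Applying u(0)=-3, v(0)=3 gives C_1=9, C_2=6.

u(t) = -6te^(5t) - 3e^(5t), v(t) = -6te^(5t) + 3e^(5t)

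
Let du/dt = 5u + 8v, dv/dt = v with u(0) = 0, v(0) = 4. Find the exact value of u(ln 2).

A = [[5,8],[0,1]]; eigenvalues λ = 5, 1.
Eigenvectors: (1,0) for λ=5, (-2,1) for λ=1.
From the initial condition, c_1 = 8, c_2 = 4.
u(ln 2) = (8)(2^5)(1) + (4)(2^1)(-2) = 240.

240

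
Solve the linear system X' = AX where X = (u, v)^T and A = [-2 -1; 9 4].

Coefficient matrix A = [[-2, -1], [9, 4]].
Characteristic polynomial det(A - λI) = λ^2 - 2λ + 1 = 0.
Single eigenvalue λ = 1 with algebraic multiplicity 2.
Eigenvector v = (-1,3); generalized eigenvector w with (A-λI)w=v is (1,-2).
General solution: e^(t)[C_1·v + C_2·(t·v + w)].

u(t) = -C_1e^(t) - C_2te^(t) + C_2e^(t), v(t) = 3C_1e^(t) + 3C_2te^(t) - 2C_2e^(t)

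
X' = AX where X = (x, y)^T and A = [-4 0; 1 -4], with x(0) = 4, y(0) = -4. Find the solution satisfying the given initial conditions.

x(t) = 4e^(-4t), y(t) = 4te^(-4t) - 4e^(-4t)

Coefficient matrix A = [[-4, 0], [1, -4]].
Characteristic polynomial det(A - λI) = λ^2 + 8λ + 16 = 0.
Single eigenvalue λ = -4 with algebraic multiplicity 2.
Eigenvector v = (0,-1); generalized eigenvector w with (A-λI)w=v is (-1,-3).
General solution: e^(-4t)[c_1·v + c_2·(t·v + w)].
Applying x(0)=4, y(0)=-4 gives c_1=16, c_2=-4.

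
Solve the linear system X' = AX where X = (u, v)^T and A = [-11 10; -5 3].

Coefficient matrix A = [[-11, 10], [-5, 3]].
Characteristic polynomial det(A - λI) = λ^2 + 8λ + 17 = 0.
Eigenvalues λ = -4 ± i (complex conjugate pair).
For λ=-4+i: an eigenvector is (-1,-1) - i(-3,-2) = (-1 + 3i, -1 + 2i).
A real fundamental pair from Re and Im of e^((-4+i)t)v: X_1 = e^(-4t)(cos(t)·(-1,-1) + sin(t)·(-3,-2)), X_2 = e^(-4t)(sin(t)·(-1,-1) - cos(t)·(-3,-2)).
General solution: K_1X_1 + K_2X_2.

u(t) = -3K_1e^(-4t)sin(t) - K_1e^(-4t)cos(t) - K_2e^(-4t)sin(t) + 3K_2e^(-4t)cos(t), v(t) = -2K_1e^(-4t)sin(t) - K_1e^(-4t)cos(t) - K_2e^(-4t)sin(t) + 2K_2e^(-4t)cos(t)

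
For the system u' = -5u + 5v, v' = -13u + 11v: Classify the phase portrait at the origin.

unstable spiral

A = [[-5,5],[-13,11]]; det(A-λI) = λ^2 - 6λ + 10.
λ = 3 ± i: positive real part.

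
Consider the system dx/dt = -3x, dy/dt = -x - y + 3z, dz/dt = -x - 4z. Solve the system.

x(t) = c_1e^(-3t), y(t) = 2c_1e^(-3t) + c_2e^(-t) - c_3e^(-4t), z(t) = -c_1e^(-3t) + c_3e^(-4t)

Coefficient matrix A = [[-3, 0, 0], [-1, -1, 3], [-1, 0, -4]].
det(A - λI) = 0 gives eigenvalues λ = -3, -1, -4.
For λ=-3: eigenvector (1,2,-1).
For λ=-1: eigenvector (0,1,0).
For λ=-4: eigenvector (0,-1,1).
General solution: c_1e^(-3t)(1,2,-1) + c_2e^(-t)(0,1,0) + c_3e^(-4t)(0,-1,1).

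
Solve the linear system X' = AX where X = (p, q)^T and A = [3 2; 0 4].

p(t) = -c_1e^(3t) - 2c_2e^(4t), q(t) = -c_2e^(4t)

Coefficient matrix A = [[3, 2], [0, 4]].
Characteristic polynomial det(A - λI) = λ^2 - 7λ + 12 = 0.
Eigenvalues λ = 3, 4.
For λ=3: (A-λI) row 1 is [0, 2], so an eigenvector is (-1, 0).
For λ=4: (A-λI) row 1 is [-1, 2], so an eigenvector is (-2, -1).
General solution: c_1e^(3t)(-1,0) + c_2e^(4t)(-2,-1).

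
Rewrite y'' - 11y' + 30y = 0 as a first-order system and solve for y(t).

y(t) = K_1e^(5t) + K_2e^(6t)

Let x_1 = y, x_2 = y'. Then x_1' = x_2 and x_2' = -30x_1 + 11x_2.
A = [[0,1],[-30,11]]; det(A-λI) = λ^2 - 11λ + 30.
Eigenvalues λ = 5, 6 with eigenvectors (1,5), (1,6).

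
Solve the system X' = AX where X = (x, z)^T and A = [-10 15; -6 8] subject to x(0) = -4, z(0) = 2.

x(t) = 22e^(-t)sin(3t) - 4e^(-t)cos(3t), z(t) = 14e^(-t)sin(3t) + 2e^(-t)cos(3t)

Coefficient matrix A = [[-10, 15], [-6, 8]].
Characteristic polynomial det(A - λI) = λ^2 + 2λ + 10 = 0.
Eigenvalues λ = -1 ± 3i (complex conjugate pair).
For λ=-1+3i: an eigenvector is (2,1) - i(-1,-1) = (2 + i, 1 + i).
A real fundamental pair from Re and Im of e^((-1+3i)t)v: X_1 = e^(-t)(cos(3t)·(2,1) + sin(3t)·(-1,-1)), X_2 = e^(-t)(sin(3t)·(2,1) - cos(3t)·(-1,-1)).
General solution: C_1X_1 + C_2X_2.
Applying x(0)=-4, z(0)=2 gives C_1=-6, C_2=8.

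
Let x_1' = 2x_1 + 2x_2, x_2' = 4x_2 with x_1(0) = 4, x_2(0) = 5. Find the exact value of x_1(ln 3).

A = [[2,2],[0,4]]; eigenvalues λ = 2, 4.
Eigenvectors: (1,0) for λ=2, (-1,-1) for λ=4.
From the initial condition, c_1 = -1, c_2 = -5.
x_1(ln 3) = (-1)(3^2)(1) + (-5)(3^4)(-1) = 396.

396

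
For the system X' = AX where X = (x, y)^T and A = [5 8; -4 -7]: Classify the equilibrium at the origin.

saddle

A = [[5,8],[-4,-7]]; det(A-λI) = λ^2 + 2λ - 3.
λ = 1, -3: opposite signs.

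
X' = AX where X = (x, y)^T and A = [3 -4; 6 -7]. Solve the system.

x(t) = C_1e^(-t) + 2C_2e^(-3t), y(t) = C_1e^(-t) + 3C_2e^(-3t)

Coefficient matrix A = [[3, -4], [6, -7]].
Characteristic polynomial det(A - λI) = λ^2 + 4λ + 3 = 0.
Eigenvalues λ = -1, -3.
For λ=-1: (A-λI) row 1 is [4, -4], so an eigenvector is (1, 1).
For λ=-3: (A-λI) row 1 is [6, -4], so an eigenvector is (2, 3).
General solution: C_1e^(-t)(1,1) + C_2e^(-3t)(2,3).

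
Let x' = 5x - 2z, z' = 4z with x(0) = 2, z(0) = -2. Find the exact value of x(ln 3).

A = [[5,-2],[0,4]]; eigenvalues λ = 4, 5.
Eigenvectors: (-2,-1) for λ=4, (1,0) for λ=5.
From the initial condition, c_1 = 2, c_2 = 6.
x(ln 3) = (2)(3^4)(-2) + (6)(3^5)(1) = 1134.

1134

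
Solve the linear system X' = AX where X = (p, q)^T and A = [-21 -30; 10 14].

Coefficient matrix A = [[-21, -30], [10, 14]].
Characteristic polynomial det(A - λI) = λ^2 + 7λ + 6 = 0.
Eigenvalues λ = -6, -1.
For λ=-6: (A-λI) row 1 is [-15, -30], so an eigenvector is (2, -1).
For λ=-1: (A-λI) row 1 is [-20, -30], so an eigenvector is (-3, 2).
General solution: c_1e^(-6t)(2,-1) + c_2e^(-t)(-3,2).

p(t) = 2c_1e^(-6t) - 3c_2e^(-t), q(t) = -c_1e^(-6t) + 2c_2e^(-t)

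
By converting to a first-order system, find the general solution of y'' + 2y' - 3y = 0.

Let x_1 = y, x_2 = y'. Then x_1' = x_2 and x_2' = 3x_1 - 2x_2.
A = [[0,1],[3,-2]]; det(A-λI) = λ^2 + 2λ - 3.
Eigenvalues λ = -3, 1 with eigenvectors (1,-3), (1,1).

y(t) = c_1e^(-3t) + c_2e^(t)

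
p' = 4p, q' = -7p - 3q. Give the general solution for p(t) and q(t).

p(t) = -C_1e^(4t), q(t) = C_1e^(4t) + C_2e^(-3t)

Coefficient matrix A = [[4, 0], [-7, -3]].
Characteristic polynomial det(A - λI) = λ^2 - λ - 12 = 0.
Eigenvalues λ = 4, -3.
For λ=4: (A-λI) row 2 is [-7, -7], so an eigenvector is (-1, 1).
For λ=-3: (A-λI) row 1 is [7, 0], so an eigenvector is (0, 1).
General solution: C_1e^(4t)(-1,1) + C_2e^(-3t)(0,1).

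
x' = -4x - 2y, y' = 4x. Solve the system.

x(t) = -C_1e^(-2t)cos(2t) - C_2e^(-2t)sin(2t), y(t) = -C_1e^(-2t)sin(2t) + C_1e^(-2t)cos(2t) + C_2e^(-2t)sin(2t) + C_2e^(-2t)cos(2t)

Coefficient matrix A = [[-4, -2], [4, 0]].
Characteristic polynomial det(A - λI) = λ^2 + 4λ + 8 = 0.
Eigenvalues λ = -2 ± 2i (complex conjugate pair).
For λ=-2+2i: an eigenvector is (-1,1) - i(0,-1) = (-1, 1 + i).
A real fundamental pair from Re and Im of e^((-2+2i)t)v: X_1 = e^(-2t)(cos(2t)·(-1,1) + sin(2t)·(0,-1)), X_2 = e^(-2t)(sin(2t)·(-1,1) - cos(2t)·(0,-1)).
General solution: C_1X_1 + C_2X_2.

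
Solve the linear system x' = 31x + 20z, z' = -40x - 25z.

x(t) = C_1e^(3t)sin(4t) - 2C_1e^(3t)cos(4t) - 2C_2e^(3t)sin(4t) - C_2e^(3t)cos(4t), z(t) = -C_1e^(3t)sin(4t) + 3C_1e^(3t)cos(4t) + 3C_2e^(3t)sin(4t) + C_2e^(3t)cos(4t)

Coefficient matrix A = [[31, 20], [-40, -25]].
Characteristic polynomial det(A - λI) = λ^2 - 6λ + 25 = 0.
Eigenvalues λ = 3 ± 4i (complex conjugate pair).
For λ=3+4i: an eigenvector is (-2,3) - i(1,-1) = (-2 - i, 3 + i).
A real fundamental pair from Re and Im of e^((3+4i)t)v: X_1 = e^(3t)(cos(4t)·(-2,3) + sin(4t)·(1,-1)), X_2 = e^(3t)(sin(4t)·(-2,3) - cos(4t)·(1,-1)).
General solution: C_1X_1 + C_2X_2.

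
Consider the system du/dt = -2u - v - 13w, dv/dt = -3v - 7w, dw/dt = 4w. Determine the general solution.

Coefficient matrix A = [[-2, -1, -13], [0, -3, -7], [0, 0, 4]].
det(A - λI) = 0 gives eigenvalues λ = -3, -2, 4.
For λ=-3: eigenvector (1,1,0).
For λ=-2: eigenvector (1,0,0).
For λ=4: eigenvector (-2,-1,1).
General solution: c_1e^(-3t)(1,1,0) + c_2e^(-2t)(1,0,0) + c_3e^(4t)(-2,-1,1).

u(t) = c_1e^(-3t) + c_2e^(-2t) - 2c_3e^(4t), v(t) = c_1e^(-3t) - c_3e^(4t), w(t) = c_3e^(4t)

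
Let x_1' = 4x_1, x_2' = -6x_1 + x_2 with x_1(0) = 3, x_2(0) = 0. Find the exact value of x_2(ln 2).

A = [[4,0],[-6,1]]; eigenvalues λ = 4, 1.
Eigenvectors: (1,-2) for λ=4, (0,-1) for λ=1.
From the initial condition, c_1 = 3, c_2 = -6.
x_2(ln 2) = (3)(2^4)(-2) + (-6)(2^1)(-1) = -84.

-84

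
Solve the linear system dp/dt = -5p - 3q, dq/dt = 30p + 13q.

p(t) = -K_1e^(4t)cos(3t) - K_2e^(4t)sin(3t), q(t) = -K_1e^(4t)sin(3t) + 3K_1e^(4t)cos(3t) + 3K_2e^(4t)sin(3t) + K_2e^(4t)cos(3t)

Coefficient matrix A = [[-5, -3], [30, 13]].
Characteristic polynomial det(A - λI) = λ^2 - 8λ + 25 = 0.
Eigenvalues λ = 4 ± 3i (complex conjugate pair).
For λ=4+3i: an eigenvector is (-1,3) - i(0,-1) = (-1, 3 + i).
A real fundamental pair from Re and Im of e^((4+3i)t)v: X_1 = e^(4t)(cos(3t)·(-1,3) + sin(3t)·(0,-1)), X_2 = e^(4t)(sin(3t)·(-1,3) - cos(3t)·(0,-1)).
General solution: K_1X_1 + K_2X_2.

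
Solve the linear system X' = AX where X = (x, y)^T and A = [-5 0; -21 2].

Coefficient matrix A = [[-5, 0], [-21, 2]].
Characteristic polynomial det(A - λI) = λ^2 + 3λ - 10 = 0.
Eigenvalues λ = -5, 2.
For λ=-5: (A-λI) row 2 is [-21, 7], so an eigenvector is (1, 3).
For λ=2: (A-λI) row 1 is [-7, 0], so an eigenvector is (0, 1).
General solution: K_1e^(-5t)(1,3) + K_2e^(2t)(0,1).

x(t) = K_1e^(-5t), y(t) = 3K_1e^(-5t) + K_2e^(2t)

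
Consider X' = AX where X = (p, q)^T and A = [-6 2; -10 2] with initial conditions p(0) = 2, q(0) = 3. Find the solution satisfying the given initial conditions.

p(t) = -e^(-2t)sin(2t) + 2e^(-2t)cos(2t), q(t) = -4e^(-2t)sin(2t) + 3e^(-2t)cos(2t)

Coefficient matrix A = [[-6, 2], [-10, 2]].
Characteristic polynomial det(A - λI) = λ^2 + 4λ + 8 = 0.
Eigenvalues λ = -2 ± 2i (complex conjugate pair).
For λ=-2+2i: an eigenvector is (0,1) - i(1,2) = (0 - i, 1 - 2i).
A real fundamental pair from Re and Im of e^((-2+2i)t)v: X_1 = e^(-2t)(cos(2t)·(0,1) + sin(2t)·(1,2)), X_2 = e^(-2t)(sin(2t)·(0,1) - cos(2t)·(1,2)).
General solution: K_1X_1 + K_2X_2.
Applying p(0)=2, q(0)=3 gives K_1=-1, K_2=-2.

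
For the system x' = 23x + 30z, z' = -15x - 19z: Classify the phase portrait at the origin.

A = [[23,30],[-15,-19]]; det(A-λI) = λ^2 - 4λ + 13.
λ = 2 ± 3i: positive real part.

unstable spiral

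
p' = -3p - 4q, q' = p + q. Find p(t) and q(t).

p(t) = -2K_1e^(-t) - 2K_2te^(-t) + K_2e^(-t), q(t) = K_1e^(-t) + K_2te^(-t)

Coefficient matrix A = [[-3, -4], [1, 1]].
Characteristic polynomial det(A - λI) = λ^2 + 2λ + 1 = 0.
Single eigenvalue λ = -1 with algebraic multiplicity 2.
Eigenvector v = (-2,1); generalized eigenvector w with (A-λI)w=v is (1,0).
General solution: e^(-t)[K_1·v + K_2·(t·v + w)].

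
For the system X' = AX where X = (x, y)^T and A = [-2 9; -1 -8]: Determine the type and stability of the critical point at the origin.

stable improper node

A = [[-2,9],[-1,-8]]; det(A-λI) = λ^2 + 10λ + 25.
repeated λ = -5 with a single eigenvector.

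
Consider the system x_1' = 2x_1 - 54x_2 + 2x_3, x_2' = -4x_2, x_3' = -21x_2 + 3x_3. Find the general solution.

x_1(t) = 8c_1e^(-4t) + c_2e^(2t) + 2c_3e^(3t), x_2(t) = c_1e^(-4t), x_3(t) = 3c_1e^(-4t) + c_3e^(3t)

Coefficient matrix A = [[2, -54, 2], [0, -4, 0], [0, -21, 3]].
det(A - λI) = 0 gives eigenvalues λ = -4, 2, 3.
For λ=-4: eigenvector (8,1,3).
For λ=2: eigenvector (1,0,0).
For λ=3: eigenvector (2,0,1).
General solution: c_1e^(-4t)(8,1,3) + c_2e^(2t)(1,0,0) + c_3e^(3t)(2,0,1).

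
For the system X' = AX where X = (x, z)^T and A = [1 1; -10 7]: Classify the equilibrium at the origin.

unstable spiral

A = [[1,1],[-10,7]]; det(A-λI) = λ^2 - 8λ + 17.
λ = 4 ± i: positive real part.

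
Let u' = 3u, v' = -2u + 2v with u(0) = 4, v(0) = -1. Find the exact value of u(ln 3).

A = [[3,0],[-2,2]]; eigenvalues λ = 2, 3.
Eigenvectors: (0,1) for λ=2, (-1,2) for λ=3.
From the initial condition, c_1 = 7, c_2 = -4.
u(ln 3) = (7)(3^2)(0) + (-4)(3^3)(-1) = 108.

108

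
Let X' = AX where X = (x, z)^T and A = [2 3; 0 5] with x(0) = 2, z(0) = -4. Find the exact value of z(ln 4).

A = [[2,3],[0,5]]; eigenvalues λ = 2, 5.
Eigenvectors: (1,0) for λ=2, (-1,-1) for λ=5.
From the initial condition, c_1 = 6, c_2 = 4.
z(ln 4) = (6)(4^2)(0) + (4)(4^5)(-1) = -4096.

-4096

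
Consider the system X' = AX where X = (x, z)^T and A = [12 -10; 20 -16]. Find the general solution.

x(t) = -2C_1e^(-2t)sin(2t) - C_1e^(-2t)cos(2t) - C_2e^(-2t)sin(2t) + 2C_2e^(-2t)cos(2t), z(t) = -3C_1e^(-2t)sin(2t) - C_1e^(-2t)cos(2t) - C_2e^(-2t)sin(2t) + 3C_2e^(-2t)cos(2t)

Coefficient matrix A = [[12, -10], [20, -16]].
Characteristic polynomial det(A - λI) = λ^2 + 4λ + 8 = 0.
Eigenvalues λ = -2 ± 2i (complex conjugate pair).
For λ=-2+2i: an eigenvector is (-1,-1) - i(-2,-3) = (-1 + 2i, -1 + 3i).
A real fundamental pair from Re and Im of e^((-2+2i)t)v: X_1 = e^(-2t)(cos(2t)·(-1,-1) + sin(2t)·(-2,-3)), X_2 = e^(-2t)(sin(2t)·(-1,-1) - cos(2t)·(-2,-3)).
General solution: C_1X_1 + C_2X_2.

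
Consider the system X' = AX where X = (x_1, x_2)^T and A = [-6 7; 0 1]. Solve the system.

x_1(t) = K_1e^(t) - K_2e^(-6t), x_2(t) = K_1e^(t)

Coefficient matrix A = [[-6, 7], [0, 1]].
Characteristic polynomial det(A - λI) = λ^2 + 5λ - 6 = 0.
Eigenvalues λ = 1, -6.
For λ=1: (A-λI) row 1 is [-7, 7], so an eigenvector is (1, 1).
For λ=-6: (A-λI) row 1 is [0, 7], so an eigenvector is (-1, 0).
General solution: K_1e^(t)(1,1) + K_2e^(-6t)(-1,0).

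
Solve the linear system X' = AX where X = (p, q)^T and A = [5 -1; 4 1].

p(t) = c_1e^(3t) + c_2te^(3t) + 2c_2e^(3t), q(t) = 2c_1e^(3t) + 2c_2te^(3t) + 3c_2e^(3t)

Coefficient matrix A = [[5, -1], [4, 1]].
Characteristic polynomial det(A - λI) = λ^2 - 6λ + 9 = 0.
Single eigenvalue λ = 3 with algebraic multiplicity 2.
Eigenvector v = (1,2); generalized eigenvector w with (A-λI)w=v is (2,3).
General solution: e^(3t)[c_1·v + c_2·(t·v + w)].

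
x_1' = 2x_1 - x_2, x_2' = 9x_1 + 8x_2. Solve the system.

Coefficient matrix A = [[2, -1], [9, 8]].
Characteristic polynomial det(A - λI) = λ^2 - 10λ + 25 = 0.
Single eigenvalue λ = 5 with algebraic multiplicity 2.
Eigenvector v = (1,-3); generalized eigenvector w with (A-λI)w=v is (0,-1).
General solution: e^(5t)[C_1·v + C_2·(t·v + w)].

x_1(t) = C_1e^(5t) + C_2te^(5t), x_2(t) = -3C_1e^(5t) - 3C_2te^(5t) - C_2e^(5t)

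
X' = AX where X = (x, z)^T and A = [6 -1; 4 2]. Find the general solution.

Coefficient matrix A = [[6, -1], [4, 2]].
Characteristic polynomial det(A - λI) = λ^2 - 8λ + 16 = 0.
Single eigenvalue λ = 4 with algebraic multiplicity 2.
Eigenvector v = (1,2); generalized eigenvector w with (A-λI)w=v is (2,3).
General solution: e^(4t)[C_1·v + C_2·(t·v + w)].

x(t) = C_1e^(4t) + C_2te^(4t) + 2C_2e^(4t), z(t) = 2C_1e^(4t) + 2C_2te^(4t) + 3C_2e^(4t)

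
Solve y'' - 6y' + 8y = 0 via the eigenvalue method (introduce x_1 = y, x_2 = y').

y(t) = K_1e^(2t) + K_2e^(4t)

Let x_1 = y, x_2 = y'. Then x_1' = x_2 and x_2' = -8x_1 + 6x_2.
A = [[0,1],[-8,6]]; det(A-λI) = λ^2 - 6λ + 8.
Eigenvalues λ = 2, 4 with eigenvectors (1,2), (1,4).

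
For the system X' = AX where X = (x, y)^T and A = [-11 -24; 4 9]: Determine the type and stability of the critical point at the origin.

saddle

A = [[-11,-24],[4,9]]; det(A-λI) = λ^2 + 2λ - 3.
λ = 1, -3: opposite signs.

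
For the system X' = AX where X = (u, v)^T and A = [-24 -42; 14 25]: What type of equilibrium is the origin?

A = [[-24,-42],[14,25]]; det(A-λI) = λ^2 - λ - 12.
λ = -3, 4: opposite signs.

saddle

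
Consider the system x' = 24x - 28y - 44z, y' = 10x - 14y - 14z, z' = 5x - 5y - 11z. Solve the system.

x(t) = 5K_1e^(4t) + K_2e^(-4t) + 4K_3e^(-t), y(t) = 2K_1e^(4t) + K_2e^(-4t) + 2K_3e^(-t), z(t) = K_1e^(4t) + K_3e^(-t)

Coefficient matrix A = [[24, -28, -44], [10, -14, -14], [5, -5, -11]].
det(A - λI) = 0 gives eigenvalues λ = 4, -4, -1.
For λ=4: eigenvector (5,2,1).
For λ=-4: eigenvector (1,1,0).
For λ=-1: eigenvector (4,2,1).
General solution: K_1e^(4t)(5,2,1) + K_2e^(-4t)(1,1,0) + K_3e^(-t)(4,2,1).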